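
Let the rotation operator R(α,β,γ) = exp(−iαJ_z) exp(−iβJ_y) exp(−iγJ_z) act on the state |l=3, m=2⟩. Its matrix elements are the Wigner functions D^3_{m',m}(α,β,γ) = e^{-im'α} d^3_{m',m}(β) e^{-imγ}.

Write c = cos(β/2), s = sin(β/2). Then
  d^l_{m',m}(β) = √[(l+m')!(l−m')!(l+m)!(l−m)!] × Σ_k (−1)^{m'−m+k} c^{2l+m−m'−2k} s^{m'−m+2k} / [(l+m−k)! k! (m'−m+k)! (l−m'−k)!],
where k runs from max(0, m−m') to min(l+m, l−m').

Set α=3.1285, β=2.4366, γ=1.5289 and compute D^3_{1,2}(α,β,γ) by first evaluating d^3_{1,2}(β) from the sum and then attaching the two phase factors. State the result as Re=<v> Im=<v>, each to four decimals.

Re=-0.1996 Im=-0.0194

Split into d^3_{1,2}(β=2.4366) × two z-phases.
Half-angle: c=0.345242, s=0.938514. N=√(24·2·120·1)=75.894664
The bounds max(0,m−m')=1 and min(l+m,l−m')=2 give 2 terms
  k=1: (−1)^0·75.8947/(24)·0.3452^5·0.9385^1 = +0.014557
  k=2: (−1)^1·75.8947/(12)·0.3452^3·0.9385^3 = -0.215140
d^3_{1,2}(2.4366) = +0.014557 -0.215140 = -0.200584
D = (-0.999914-0.013092i)·(-0.200584)·(-0.996491-0.083695i) = -0.199643-0.019403i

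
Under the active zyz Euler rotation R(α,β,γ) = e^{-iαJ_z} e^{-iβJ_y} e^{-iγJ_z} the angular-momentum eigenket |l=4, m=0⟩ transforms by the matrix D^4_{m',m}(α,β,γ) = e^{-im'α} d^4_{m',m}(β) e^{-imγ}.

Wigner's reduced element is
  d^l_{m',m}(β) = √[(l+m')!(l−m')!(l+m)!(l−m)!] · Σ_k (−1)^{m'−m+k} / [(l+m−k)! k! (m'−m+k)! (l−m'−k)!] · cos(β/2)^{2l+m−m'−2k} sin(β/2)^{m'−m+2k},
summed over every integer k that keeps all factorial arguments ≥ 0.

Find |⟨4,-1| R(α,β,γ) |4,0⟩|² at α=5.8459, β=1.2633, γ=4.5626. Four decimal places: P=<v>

D^4_{-1,0}(5.8459,1.2633,4.5626) = e^{-i·-1·5.8459}·d^4_{-1,0}(1.2633)·e^{-i·0·4.5626}. Compute d first:
c=cos(1.2633/2)=0.807054, s=sin(1.2633/2)=0.590477; N=√[6·120·24·24]=643.987578
Admissible k: 1..4 (factorial args all ≥0)
  k=1: (−1)^0·643.9876/(144)·0.8071^7·0.5905^1 = +0.588894
  k=2: (−1)^1·643.9876/(24)·0.8071^5·0.5905^3 = -1.891427
  k=3: (−1)^2·643.9876/(24)·0.8071^3·0.5905^5 = +1.012489
  k=4: (−1)^3·643.9876/(144)·0.8071^1·0.5905^7 = -0.090332
d^4_{-1,0}(1.2633) = +0.588894 -1.891427 +1.012489 -0.090332 = -0.380375
|D^4_{-1,0}|² = |d^4_{-1,0}(β)|² = (-0.380375)² = 0.144685 (the z-rotation phases have unit modulus)

P=0.1447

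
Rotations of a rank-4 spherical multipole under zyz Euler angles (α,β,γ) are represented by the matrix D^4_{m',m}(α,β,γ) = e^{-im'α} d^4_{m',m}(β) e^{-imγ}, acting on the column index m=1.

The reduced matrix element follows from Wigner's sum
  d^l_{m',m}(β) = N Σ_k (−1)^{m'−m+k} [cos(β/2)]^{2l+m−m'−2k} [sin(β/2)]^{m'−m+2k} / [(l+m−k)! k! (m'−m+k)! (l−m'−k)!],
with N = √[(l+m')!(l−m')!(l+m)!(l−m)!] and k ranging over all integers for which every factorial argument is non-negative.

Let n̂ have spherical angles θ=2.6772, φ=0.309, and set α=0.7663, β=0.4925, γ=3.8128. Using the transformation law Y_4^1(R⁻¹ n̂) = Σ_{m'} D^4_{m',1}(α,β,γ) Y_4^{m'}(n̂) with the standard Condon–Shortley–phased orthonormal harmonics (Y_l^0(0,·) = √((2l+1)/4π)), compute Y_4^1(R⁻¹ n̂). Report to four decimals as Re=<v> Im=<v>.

Need the full column D^4_{m',1} for m'=−4..4 at α=0.7663, β=0.4925, γ=3.8128.
cos(β/2)=0.969833, sin(β/2)=0.243769
d^4_{-4,1}: single k=5 term ⇒ +0.005876;  D = +0.004309-0.003995i
d^4_{-3,1}: k∈[4..5] ⇒ +0.041326 -0.001567 = +0.039759;  D = +0.002261-0.039695i
d^4_{-2,1}: k∈[3..5] ⇒ +0.175766 -0.016657 +0.000210 = +0.159320;  D = -0.103778-0.120884i
d^4_{-1,1}: k∈[2..5] ⇒ +0.494469 -0.093718 +0.002960 -0.000012 = +0.403699;  D = -0.401875-0.038331i
d^4_{0,1}: k∈[1..4] ⇒ +0.879778 -0.333493 +0.021069 -0.000222 = +0.567133;  D = -0.444105+0.352718i
d^4_{1,1}: k∈[0..3] ⇒ +0.782667 -0.741703 +0.093718 -0.001974 = +0.132708;  D = -0.017636+0.131531i
d^4_{2,1}: k∈[0..2] ⇒ -0.834631 +0.263649 -0.011104 = -0.582086;  D = -0.344347-0.469307i
d^4_{3,1}: k∈[0..1] ⇒ +0.392473 -0.041326 = +0.351147;  D = +0.345996+0.059922i
d^4_{4,1}: single k=0 term ⇒ -0.093007;  D = -0.077033+0.052117i
Y_4^{m'}(θ=2.6772,φ=0.309) and Σ D·Y over m':
  (+0.0043-0.0040i)·(+0.0059-0.0168i)  (+0.0023-0.0397i)·(-0.0604+0.0804i)  (-0.1038-0.1209i)·(+0.2514-0.1787i)  (-0.4019-0.0383i)·(-0.4685+0.1496i)  (-0.4441+0.3527i)·(+0.1465+0.0000i)  (-0.0176+0.1315i)·(+0.4685+0.1496i)  (-0.3443-0.4693i)·(+0.2514+0.1787i)  (+0.3460+0.0599i)·(+0.0604+0.0804i)  (-0.0770+0.0521i)·(+0.0059+0.0168i)
Y_4^1(R⁻¹ n̂) = +0.068394-0.089906i

Re=0.0684 Im=-0.0899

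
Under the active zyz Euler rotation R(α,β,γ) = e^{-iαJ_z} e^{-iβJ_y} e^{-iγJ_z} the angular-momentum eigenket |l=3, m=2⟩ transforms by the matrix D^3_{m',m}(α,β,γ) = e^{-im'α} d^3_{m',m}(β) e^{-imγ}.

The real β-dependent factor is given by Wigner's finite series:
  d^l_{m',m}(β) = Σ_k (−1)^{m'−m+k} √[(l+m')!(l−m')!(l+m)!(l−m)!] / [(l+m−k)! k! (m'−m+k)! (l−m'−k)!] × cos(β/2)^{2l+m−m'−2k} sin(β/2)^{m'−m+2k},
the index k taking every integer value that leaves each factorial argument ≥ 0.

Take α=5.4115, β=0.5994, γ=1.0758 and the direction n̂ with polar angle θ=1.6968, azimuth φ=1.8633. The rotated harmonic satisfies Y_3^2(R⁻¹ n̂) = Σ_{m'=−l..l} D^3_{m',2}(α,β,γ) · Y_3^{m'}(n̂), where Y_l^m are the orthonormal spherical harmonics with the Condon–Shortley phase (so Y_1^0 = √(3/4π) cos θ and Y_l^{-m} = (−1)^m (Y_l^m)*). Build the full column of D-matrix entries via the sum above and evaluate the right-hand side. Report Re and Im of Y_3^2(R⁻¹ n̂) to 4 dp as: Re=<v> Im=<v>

Re=0.3898 Im=-0.0214

Need the full column D^3_{m',2} for m'=−3..3 at α=5.4115, β=0.5994, γ=1.0758.
cos(β/2)=0.955425, sin(β/2)=0.295234
d^3_{-3,2}: single k=5 term ⇒ +0.005249;  D = +0.000285+0.005242i
d^3_{-2,2}: k∈[4..5] ⇒ +0.034676 -0.000662 = +0.034014;  D = -0.024809+0.023269i
d^3_{-1,2}: k∈[3..4] ⇒ +0.141944 -0.006777 = +0.135167;  D = -0.134222-0.015954i
d^3_{0,2}: k∈[2..3] ⇒ +0.397813 -0.037985 = +0.359827;  D = -0.197436-0.300824i
d^3_{1,2}: k∈[1..2] ⇒ +0.743274 -0.141944 = +0.601330;  D = +0.172460-0.576069i
d^3_{2,2}: k∈[0..1] ⇒ +0.760641 -0.363152 = +0.397490;  D = +0.364826-0.157797i
d^3_{3,2}: single k=0 term ⇒ -0.575738;  D = -0.515005-0.257379i
Y_3^{m'}(θ=1.6968,φ=1.8633) and Σ D·Y over m':
  (+0.0003+0.0052i)·(+0.3133+0.2603i)  (-0.0248+0.0233i)·(+0.1054-0.0698i)  (-0.1342-0.0160i)·(+0.0851+0.2828i)  (-0.1974-0.3008i)·(+0.1370+0.0000i)  (+0.1725-0.5761i)·(-0.0851+0.2828i)  (+0.3648-0.1578i)·(+0.1054+0.0698i)  (-0.5150-0.2574i)·(-0.3133+0.2603i)
Y_3^2(R⁻¹ n̂) = +0.389811-0.021399i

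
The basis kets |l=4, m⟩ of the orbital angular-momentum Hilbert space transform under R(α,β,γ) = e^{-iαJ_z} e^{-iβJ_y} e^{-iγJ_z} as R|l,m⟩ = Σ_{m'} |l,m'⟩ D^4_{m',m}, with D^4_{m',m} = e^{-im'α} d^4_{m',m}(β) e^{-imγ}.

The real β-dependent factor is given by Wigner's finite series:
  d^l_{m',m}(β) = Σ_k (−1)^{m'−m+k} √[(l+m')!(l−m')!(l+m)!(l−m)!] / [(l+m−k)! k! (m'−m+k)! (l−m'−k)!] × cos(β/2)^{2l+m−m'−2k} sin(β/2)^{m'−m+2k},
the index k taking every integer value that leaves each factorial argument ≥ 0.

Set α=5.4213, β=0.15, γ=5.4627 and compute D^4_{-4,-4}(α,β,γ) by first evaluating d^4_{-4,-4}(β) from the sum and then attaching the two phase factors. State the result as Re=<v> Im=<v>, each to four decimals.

First d^4_{-4,-4}(β=0.15), then the phase factors e^{-i(-4)α} and e^{-i(-4)γ}:
With c≡cos(β/2)=0.997189 and s≡sin(β/2)=0.074930, N=[1·40320·1·40320]^{1/2}=40320.000000
k∈{0} keeps every argument non-negative
  k=0: (−1)^0·40320.0000/(40320)·0.9972^8·0.0749^0 = +0.977731
d^4_{-4,-4}(0.15) = +0.977731
Attach z-rotation phases: D = e^{-i(-4)(5.4213)}·(+0.977731)·e^{-i(-4)(5.4627)} = +0.881963-0.422016i

Re=0.8820 Im=-0.4220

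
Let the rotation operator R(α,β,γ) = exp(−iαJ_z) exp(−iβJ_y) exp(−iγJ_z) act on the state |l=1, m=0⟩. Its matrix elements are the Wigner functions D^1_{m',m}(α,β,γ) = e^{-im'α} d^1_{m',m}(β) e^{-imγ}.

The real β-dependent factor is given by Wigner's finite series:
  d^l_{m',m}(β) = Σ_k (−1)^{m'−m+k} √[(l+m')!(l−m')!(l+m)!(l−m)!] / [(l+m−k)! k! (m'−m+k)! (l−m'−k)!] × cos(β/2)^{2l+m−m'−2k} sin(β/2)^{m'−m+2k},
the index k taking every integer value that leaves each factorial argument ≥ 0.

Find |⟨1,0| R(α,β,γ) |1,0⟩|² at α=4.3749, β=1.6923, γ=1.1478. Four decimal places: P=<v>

D^1_{0,0}(4.3749,1.6923,1.1478) = e^{-i·0·4.3749}·d^1_{0,0}(1.6923)·e^{-i·0·1.1478}. Compute d first:
With c≡cos(β/2)=0.662871 and s≡sin(β/2)=0.748734, N=[1·1·1·1]^{1/2}=1.000000
Admissible k: 0..1 (factorial args all ≥0)
  k=0: (−1)^0·1.0000/(1)·0.6629^2·0.7487^0 = +0.439398
  k=1: (−1)^1·1.0000/(1)·0.6629^0·0.7487^2 = -0.560602
d^1_{0,0}(1.6923) = +0.439398 -0.560602 = -0.121205
|D^1_{0,0}|² = |d^1_{0,0}(β)|² = (-0.121205)² = 0.014691 (the z-rotation phases have unit modulus)

P=0.0147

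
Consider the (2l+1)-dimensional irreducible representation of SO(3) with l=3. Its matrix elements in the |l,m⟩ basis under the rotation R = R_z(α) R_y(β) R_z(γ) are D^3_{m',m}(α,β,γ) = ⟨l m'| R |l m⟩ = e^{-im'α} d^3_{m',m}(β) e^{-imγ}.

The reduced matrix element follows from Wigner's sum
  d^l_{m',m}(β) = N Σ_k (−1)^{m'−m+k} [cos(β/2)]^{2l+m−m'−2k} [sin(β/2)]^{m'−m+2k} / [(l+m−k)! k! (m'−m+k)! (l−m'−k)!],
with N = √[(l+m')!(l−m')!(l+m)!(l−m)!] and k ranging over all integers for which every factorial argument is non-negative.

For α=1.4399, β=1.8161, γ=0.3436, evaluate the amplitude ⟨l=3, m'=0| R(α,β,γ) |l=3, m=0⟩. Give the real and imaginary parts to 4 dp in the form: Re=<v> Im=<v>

Re=0.3285 Im=0.0000

Split into d^3_{0,0}(β=1.8161) × two z-phases.
c=cos(1.8161/2)=0.615284, s=sin(1.8161/2)=0.788305; N=√[6·6·6·6]=36.000000
The bounds max(0,m−m')=0 and min(l+m,l−m')=3 give 4 terms
  k=0: (−1)^0·36.0000/(36)·0.6153^6·0.7883^0 = +0.054257
  k=1: (−1)^1·36.0000/(4)·0.6153^4·0.7883^2 = -0.801557
  k=2: (−1)^2·36.0000/(4)·0.6153^2·0.7883^4 = +1.315746
  k=3: (−1)^3·36.0000/(36)·0.6153^0·0.7883^6 = -0.239976
d^3_{0,0}(1.8161) = +0.054257 -0.801557 +1.315746 -0.239976 = +0.328470
Attach z-rotation phases: D = e^{-i(0)(1.4399)}·(+0.328470)·e^{-i(0)(0.3436)} = +0.328470+0.000000i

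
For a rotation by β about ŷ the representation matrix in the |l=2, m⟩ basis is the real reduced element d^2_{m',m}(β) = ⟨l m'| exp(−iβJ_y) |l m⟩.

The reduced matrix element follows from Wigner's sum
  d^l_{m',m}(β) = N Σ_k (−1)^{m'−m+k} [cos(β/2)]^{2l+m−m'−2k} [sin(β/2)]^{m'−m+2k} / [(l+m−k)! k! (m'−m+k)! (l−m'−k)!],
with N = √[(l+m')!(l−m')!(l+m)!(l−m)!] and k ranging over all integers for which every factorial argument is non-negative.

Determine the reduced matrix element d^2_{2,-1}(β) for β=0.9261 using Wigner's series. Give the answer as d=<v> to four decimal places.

d=-0.1595

d^2_{2,-1}(β=0.9261) via Wigner's sum:
Half-angle: c=0.894694, s=0.446679. N=√(24·1·1·6)=12.000000
Admissible k: 0..0 (factorial args all ≥0)
  k=0: (−1)^3·12.0000/(6)·0.8947^1·0.4467^3 = -0.159475
d^2_{2,-1}(0.9261) = -0.159475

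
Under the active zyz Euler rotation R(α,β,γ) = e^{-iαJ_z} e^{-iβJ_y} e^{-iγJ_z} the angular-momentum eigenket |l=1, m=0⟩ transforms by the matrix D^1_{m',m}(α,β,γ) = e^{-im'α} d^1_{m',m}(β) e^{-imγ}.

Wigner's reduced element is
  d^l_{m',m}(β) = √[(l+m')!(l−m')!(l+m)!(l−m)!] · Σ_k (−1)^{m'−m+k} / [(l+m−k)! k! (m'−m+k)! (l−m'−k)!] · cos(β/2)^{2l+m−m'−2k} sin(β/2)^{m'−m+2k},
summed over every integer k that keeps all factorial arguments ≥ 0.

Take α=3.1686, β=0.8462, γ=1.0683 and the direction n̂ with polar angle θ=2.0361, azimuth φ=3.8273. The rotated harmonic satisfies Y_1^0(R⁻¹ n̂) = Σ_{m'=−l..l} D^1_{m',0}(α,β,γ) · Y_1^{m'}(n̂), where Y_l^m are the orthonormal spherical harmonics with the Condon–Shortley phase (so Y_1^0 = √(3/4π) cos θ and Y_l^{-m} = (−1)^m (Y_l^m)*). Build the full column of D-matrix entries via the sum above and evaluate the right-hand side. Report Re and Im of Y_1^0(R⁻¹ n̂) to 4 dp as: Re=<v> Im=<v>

Re=0.1132 Im=0.0000

Need the full column D^1_{m',0} for m'=−1..1 at α=3.1686, β=0.8462, γ=1.0683.
cos(β/2)=0.911820, sin(β/2)=0.410589
d^1_{-1,0}: single k=1 term ⇒ +0.529458;  D = -0.529265-0.014298i
d^1_{0,0}: k∈[0..1] ⇒ +0.831417 -0.168583 = +0.662833;  D = +0.662833+0.000000i
d^1_{1,0}: single k=0 term ⇒ -0.529458;  D = +0.529265-0.014298i
Y_1^{m'}(θ=2.0361,φ=3.8273) and Σ D·Y over m':
  (-0.5293-0.0143i)·(-0.2390+0.1955i)  (+0.6628+0.0000i)·(-0.2192+0.0000i)  (+0.5293-0.0143i)·(+0.2390+0.1955i)
Y_1^0(R⁻¹ n̂) = +0.113237+0.000000i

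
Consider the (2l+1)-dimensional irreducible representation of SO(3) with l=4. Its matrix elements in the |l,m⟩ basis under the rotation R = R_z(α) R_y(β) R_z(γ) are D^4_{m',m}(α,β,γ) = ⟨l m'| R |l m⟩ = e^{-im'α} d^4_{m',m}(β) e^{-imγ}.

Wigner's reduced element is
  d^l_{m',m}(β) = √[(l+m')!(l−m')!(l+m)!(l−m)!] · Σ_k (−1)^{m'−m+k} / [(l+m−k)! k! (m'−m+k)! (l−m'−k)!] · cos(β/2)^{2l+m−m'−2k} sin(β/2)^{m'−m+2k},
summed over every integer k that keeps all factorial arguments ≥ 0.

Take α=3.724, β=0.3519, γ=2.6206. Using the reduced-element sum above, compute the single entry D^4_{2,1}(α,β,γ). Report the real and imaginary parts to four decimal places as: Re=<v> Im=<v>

Split into d^4_{2,1}(β=0.3519) × two z-phases.
Half-angle: c=0.984561, s=0.175044. N=√(720·2·120·6)=1018.233765
k: max(0,(1)−(2))=0 … min(4+(1),4−(2))=2
  k=0: (−1)^1·1018.2338/(240)·0.9846^7·0.1750^1 = -0.666009
  k=1: (−1)^2·1018.2338/(48)·0.9846^5·0.1750^3 = +0.105258
  k=2: (−1)^3·1018.2338/(72)·0.9846^3·0.1750^5 = -0.002218
d^4_{2,1}(0.3519) = -0.666009 +0.105258 -0.002218 = -0.562968
Attach z-rotation phases: D = e^{-i(2)(3.724)}·(-0.562968)·e^{-i(1)(2.6206)} = +0.450266-0.337925i

Re=0.4503 Im=-0.3379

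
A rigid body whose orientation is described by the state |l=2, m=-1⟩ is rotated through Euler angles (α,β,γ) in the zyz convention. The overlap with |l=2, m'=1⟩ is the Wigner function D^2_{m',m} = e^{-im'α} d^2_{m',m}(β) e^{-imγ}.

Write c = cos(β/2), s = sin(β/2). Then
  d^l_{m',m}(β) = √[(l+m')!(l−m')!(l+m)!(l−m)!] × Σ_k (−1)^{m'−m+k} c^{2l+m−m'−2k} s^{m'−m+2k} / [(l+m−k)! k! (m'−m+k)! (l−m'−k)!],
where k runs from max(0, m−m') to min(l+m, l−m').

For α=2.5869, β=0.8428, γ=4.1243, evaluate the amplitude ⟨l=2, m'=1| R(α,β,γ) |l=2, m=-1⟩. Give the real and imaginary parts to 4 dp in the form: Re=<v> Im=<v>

Split into d^2_{1,-1}(β=0.8428) × two z-phases.
Half-angle: c=0.912517, s=0.409038. N=√(6·1·1·6)=6.000000
Admissible k: 0..1 (factorial args all ≥0)
  k=0: (−1)^2·6.0000/(2)·0.9125^2·0.4090^2 = +0.417957
  k=1: (−1)^3·6.0000/(6)·0.9125^0·0.4090^4 = -0.027993
d^2_{1,-1}(0.8428) = +0.417957 -0.027993 = +0.389963
Phases: e^{-i·(1)·2.5869}=-0.850062-0.526682i, e^{-i·(-1)·4.1243}=-0.554772-0.832002i ⇒ D=+0.013021+0.389746i

Re=0.0130 Im=0.3897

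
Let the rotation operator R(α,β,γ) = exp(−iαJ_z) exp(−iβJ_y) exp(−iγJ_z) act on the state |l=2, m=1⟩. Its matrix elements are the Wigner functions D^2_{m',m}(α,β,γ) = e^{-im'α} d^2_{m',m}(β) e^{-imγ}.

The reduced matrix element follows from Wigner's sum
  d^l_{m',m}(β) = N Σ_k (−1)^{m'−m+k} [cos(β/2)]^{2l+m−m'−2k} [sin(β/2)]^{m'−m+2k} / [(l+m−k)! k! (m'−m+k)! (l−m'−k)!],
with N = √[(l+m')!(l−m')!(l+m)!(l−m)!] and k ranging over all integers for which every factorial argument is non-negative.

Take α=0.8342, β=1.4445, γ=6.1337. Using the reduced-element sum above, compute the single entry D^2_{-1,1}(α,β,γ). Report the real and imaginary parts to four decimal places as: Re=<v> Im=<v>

Re=0.3031 Im=0.4555

Split into d^2_{-1,1}(β=1.4445) × two z-phases.
c=cos(1.4445/2)=0.750320, s=sin(1.4445/2)=0.661075; N=√[1·6·6·1]=6.000000
k: max(0,(1)−(-1))=2 … min(2+(1),2−(-1))=3
  k=2: (−1)^0·6.0000/(2)·0.7503^2·0.6611^2 = +0.738100
  k=3: (−1)^1·6.0000/(6)·0.7503^0·0.6611^4 = -0.190986
d^2_{-1,1}(1.4445) = +0.738100 -0.190986 = +0.547114
D = (+0.671771+0.740759i)·(+0.547114)·(+0.988848+0.148929i) = +0.303078+0.455497i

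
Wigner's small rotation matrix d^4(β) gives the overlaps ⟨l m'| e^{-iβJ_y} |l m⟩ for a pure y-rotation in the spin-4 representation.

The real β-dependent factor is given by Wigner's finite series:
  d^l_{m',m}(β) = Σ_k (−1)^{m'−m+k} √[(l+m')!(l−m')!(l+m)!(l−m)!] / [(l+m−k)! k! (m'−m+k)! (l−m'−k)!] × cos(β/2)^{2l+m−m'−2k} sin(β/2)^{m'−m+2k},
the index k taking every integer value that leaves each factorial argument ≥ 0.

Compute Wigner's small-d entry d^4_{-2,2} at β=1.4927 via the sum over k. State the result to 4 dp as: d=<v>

d=0.3376

d^4_{-2,2}(β=1.4927) via Wigner's sum:
c=cos(1.4927/2)=0.734172, s=sin(1.4927/2)=0.678964; N=√[2·720·720·2]=1440.000000
k: max(0,(2)−(-2))=4 … min(4+(2),4−(-2))=6
  k=4: (−1)^0·1440.0000/(96)·0.7342^4·0.6790^4 = +0.926122
  k=5: (−1)^1·1440.0000/(120)·0.7342^2·0.6790^6 = -0.633659
  k=6: (−1)^2·1440.0000/(1440)·0.7342^0·0.6790^8 = +0.045162
d^4_{-2,2}(1.4927) = +0.926122 -0.633659 +0.045162 = +0.337625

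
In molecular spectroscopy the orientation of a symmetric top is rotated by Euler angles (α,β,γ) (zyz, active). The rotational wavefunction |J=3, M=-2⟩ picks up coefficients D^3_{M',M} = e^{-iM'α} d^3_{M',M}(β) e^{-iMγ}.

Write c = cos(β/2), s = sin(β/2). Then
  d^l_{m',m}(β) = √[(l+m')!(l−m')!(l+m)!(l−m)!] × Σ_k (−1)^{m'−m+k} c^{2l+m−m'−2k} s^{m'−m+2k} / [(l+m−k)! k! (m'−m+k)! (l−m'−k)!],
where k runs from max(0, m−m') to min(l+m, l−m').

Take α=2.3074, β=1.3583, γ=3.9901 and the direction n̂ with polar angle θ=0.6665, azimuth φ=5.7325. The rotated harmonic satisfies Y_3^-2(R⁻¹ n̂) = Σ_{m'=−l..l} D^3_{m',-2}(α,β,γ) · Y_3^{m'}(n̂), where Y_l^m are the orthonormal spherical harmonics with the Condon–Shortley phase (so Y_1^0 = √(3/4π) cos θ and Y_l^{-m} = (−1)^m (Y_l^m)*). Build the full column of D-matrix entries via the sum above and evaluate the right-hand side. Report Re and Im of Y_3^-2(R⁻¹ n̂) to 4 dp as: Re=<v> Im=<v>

Re=-0.0889 Im=-0.3394

Need the full column D^3_{m',-2} for m'=−3..3 at α=2.3074, β=1.3583, γ=3.9901.
cos(β/2)=0.778107, sin(β/2)=0.628132
d^3_{-3,-2}: single k=1 term ⇒ +0.438857;  D = -0.303998+0.316513i
d^3_{-2,-2}: k∈[0..1] ⇒ +0.221940 -0.723151 = -0.501211;  D = -0.501005-0.014347i
d^3_{-1,-2}: k∈[0..1] ⇒ -0.566562 +0.738415 = +0.171853;  D = -0.111755-0.130553i
d^3_{0,-2}: k∈[0..1] ⇒ +0.792172 -0.516229 = +0.275943;  D = -0.034737+0.273748i
d^3_{1,-2}: k∈[0..1] ⇒ -0.738415 +0.240599 = -0.497816;  D = -0.407924+0.285340i
d^3_{2,-2}: k∈[0..1] ⇒ +0.471251 -0.061419 = +0.409831;  D = -0.399610-0.090959i
d^3_{3,-2}: single k=0 term ⇒ -0.186367;  D = -0.091435-0.162396i
Y_3^{m'}(θ=0.6665,φ=5.7325) and Σ D·Y over m':
  (-0.3040+0.3165i)·(-0.0080+0.0983i)  (-0.5010-0.0143i)·(+0.1389+0.2738i)  (-0.1118-0.1306i)·(+0.3557+0.2184i)  (-0.0347+0.2737i)·(+0.0261+0.0000i)  (-0.4079+0.2853i)·(-0.3557+0.2184i)  (-0.3996-0.0910i)·(+0.1389-0.2738i)  (-0.0914-0.1624i)·(+0.0080+0.0983i)
Y_3^-2(R⁻¹ n̂) = -0.088881-0.339357i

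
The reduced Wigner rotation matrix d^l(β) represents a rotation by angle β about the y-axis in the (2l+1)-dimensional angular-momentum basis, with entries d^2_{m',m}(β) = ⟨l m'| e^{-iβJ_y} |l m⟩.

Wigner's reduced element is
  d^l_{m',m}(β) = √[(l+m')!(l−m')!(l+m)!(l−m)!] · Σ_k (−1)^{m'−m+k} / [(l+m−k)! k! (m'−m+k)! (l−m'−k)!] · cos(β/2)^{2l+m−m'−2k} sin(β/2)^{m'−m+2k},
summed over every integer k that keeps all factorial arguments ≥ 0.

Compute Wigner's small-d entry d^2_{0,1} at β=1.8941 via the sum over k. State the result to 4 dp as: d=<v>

d^2_{0,1}(β=1.8941) via Wigner's sum:
Half-angle: c=0.584080, s=0.811696. N=√(2·2·6·1)=4.898979
k: max(0,(1)−(0))=1 … min(2+(1),2−(0))=2
  k=1: (−1)^0·4.8990/(2)·0.5841^3·0.8117^1 = +0.396174
  k=2: (−1)^1·4.8990/(2)·0.5841^1·0.8117^3 = -0.765118
d^2_{0,1}(1.8941) = +0.396174 -0.765118 = -0.368943

d=-0.3689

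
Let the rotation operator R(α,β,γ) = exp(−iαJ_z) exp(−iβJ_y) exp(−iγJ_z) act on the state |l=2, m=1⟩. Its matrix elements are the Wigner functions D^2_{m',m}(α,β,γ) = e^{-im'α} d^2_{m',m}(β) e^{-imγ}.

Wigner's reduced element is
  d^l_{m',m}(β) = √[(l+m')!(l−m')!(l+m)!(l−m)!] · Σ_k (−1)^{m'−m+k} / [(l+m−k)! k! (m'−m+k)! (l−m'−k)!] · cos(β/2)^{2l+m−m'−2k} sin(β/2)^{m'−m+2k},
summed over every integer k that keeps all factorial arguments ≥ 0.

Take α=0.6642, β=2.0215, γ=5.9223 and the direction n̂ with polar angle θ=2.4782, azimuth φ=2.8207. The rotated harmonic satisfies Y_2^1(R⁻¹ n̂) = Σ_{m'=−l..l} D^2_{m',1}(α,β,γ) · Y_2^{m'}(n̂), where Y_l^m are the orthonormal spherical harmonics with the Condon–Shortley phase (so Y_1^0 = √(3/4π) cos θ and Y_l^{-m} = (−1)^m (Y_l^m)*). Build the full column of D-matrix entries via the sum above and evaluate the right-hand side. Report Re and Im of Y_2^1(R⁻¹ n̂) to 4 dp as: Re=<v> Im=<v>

Re=-0.0177 Im=-0.0223

Need the full column D^2_{m',1} for m'=−2..2 at α=0.6642, β=2.0215, γ=5.9223.
cos(β/2)=0.531225, sin(β/2)=0.847231
d^2_{-2,1}: single k=3 term ⇒ +0.646121;  D = -0.076379+0.641590i
d^2_{-1,1}: k∈[2..3] ⇒ +0.607690 -0.515236 = +0.092454;  D = +0.047986+0.079026i
d^2_{0,1}: k∈[1..2] ⇒ +0.311110 -0.791333 = -0.480223;  D = -0.449289-0.169568i
d^2_{1,1}: k∈[0..1] ⇒ +0.079637 -0.607690 = -0.528053;  D = -0.503948+0.157722i
d^2_{2,1}: single k=0 term ⇒ -0.254020;  D = -0.144118+0.209180i
Y_2^{m'}(θ=2.4782,φ=2.8207) and Σ D·Y over m':
  (-0.0764+0.6416i)·(+0.1173+0.0877i)  (+0.0480+0.0790i)·(+0.3557+0.1182i)  (-0.4493-0.1696i)·(+0.2720+0.0000i)  (-0.5039+0.1577i)·(-0.3557+0.1182i)  (-0.1441+0.2092i)·(+0.1173-0.0877i)
Y_2^1(R⁻¹ n̂) = -0.017658-0.022259i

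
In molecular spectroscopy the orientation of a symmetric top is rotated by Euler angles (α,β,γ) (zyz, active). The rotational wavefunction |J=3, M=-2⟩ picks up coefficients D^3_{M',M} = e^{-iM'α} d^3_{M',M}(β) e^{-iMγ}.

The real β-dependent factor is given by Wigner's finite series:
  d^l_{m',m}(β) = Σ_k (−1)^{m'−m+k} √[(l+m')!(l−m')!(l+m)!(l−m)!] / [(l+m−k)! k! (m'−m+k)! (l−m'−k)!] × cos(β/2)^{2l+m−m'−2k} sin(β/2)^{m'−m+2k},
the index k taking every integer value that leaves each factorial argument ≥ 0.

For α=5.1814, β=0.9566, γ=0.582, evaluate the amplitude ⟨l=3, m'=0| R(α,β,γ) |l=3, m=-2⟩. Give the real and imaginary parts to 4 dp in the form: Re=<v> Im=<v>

D^3_{0,-2}(5.1814,0.9566,0.582) = e^{-i·0·5.1814}·d^3_{0,-2}(0.9566)·e^{-i·-2·0.582}. Compute d first:
With c≡cos(β/2)=0.887779 and s≡sin(β/2)=0.460271, N=[6·6·1·120]^{1/2}=65.726707
The bounds max(0,m−m')=0 and min(l+m,l−m')=1 give 2 terms
  k=0: (−1)^2·65.7267/(12)·0.8878^4·0.4603^2 = +0.720785
  k=1: (−1)^3·65.7267/(12)·0.8878^2·0.4603^4 = -0.193742
d^3_{0,-2}(0.9566) = +0.720785 -0.193742 = +0.527044
D = (+1.000000+0.000000i)·(+0.527044)·(+0.395669+0.918393i) = +0.208535+0.484033i

Re=0.2085 Im=0.4840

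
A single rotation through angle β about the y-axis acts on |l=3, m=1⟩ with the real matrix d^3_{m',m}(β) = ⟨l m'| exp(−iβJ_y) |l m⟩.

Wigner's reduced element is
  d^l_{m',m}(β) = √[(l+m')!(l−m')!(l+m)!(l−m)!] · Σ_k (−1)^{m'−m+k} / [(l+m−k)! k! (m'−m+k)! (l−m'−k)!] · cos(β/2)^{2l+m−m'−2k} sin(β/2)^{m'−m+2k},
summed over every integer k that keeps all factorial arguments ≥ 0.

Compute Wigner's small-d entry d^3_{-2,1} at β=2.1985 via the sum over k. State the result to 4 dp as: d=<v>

d=-0.3869

d^3_{-2,1}(β=2.1985) via Wigner's sum:
c=cos(2.1985/2)=0.454264, s=sin(2.1985/2)=0.890867; N=√[1·120·24·2]=75.894664
k: max(0,(1)−(-2))=3 … min(3+(1),3−(-2))=4
  k=3: (−1)^0·75.8947/(12)·0.4543^3·0.8909^3 = +0.419174
  k=4: (−1)^1·75.8947/(24)·0.4543^1·0.8909^5 = -0.806070
d^3_{-2,1}(2.1985) = +0.419174 -0.806070 = -0.386896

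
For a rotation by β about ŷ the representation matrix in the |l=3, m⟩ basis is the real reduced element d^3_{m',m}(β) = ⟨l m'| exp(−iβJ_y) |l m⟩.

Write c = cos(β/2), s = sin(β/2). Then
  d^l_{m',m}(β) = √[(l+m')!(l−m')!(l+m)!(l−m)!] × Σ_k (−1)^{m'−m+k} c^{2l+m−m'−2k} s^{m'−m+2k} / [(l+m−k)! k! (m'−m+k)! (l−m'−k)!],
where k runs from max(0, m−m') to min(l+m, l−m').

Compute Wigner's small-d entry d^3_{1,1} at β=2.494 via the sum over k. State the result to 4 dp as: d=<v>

d^3_{1,1}(β=2.494) via Wigner's sum:
Half-angle: c=0.318168, s=0.948034. N=√(24·2·24·2)=48.000000
Admissible k: 0..2 (factorial args all ≥0)
  k=0: (−1)^0·48.0000/(48)·0.3182^6·0.9480^0 = +0.001037
  k=1: (−1)^1·48.0000/(6)·0.3182^4·0.9480^2 = -0.073682
  k=2: (−1)^2·48.0000/(8)·0.3182^2·0.9480^4 = +0.490637
d^3_{1,1}(2.494) = +0.001037 -0.073682 +0.490637 = +0.417992

d=0.4180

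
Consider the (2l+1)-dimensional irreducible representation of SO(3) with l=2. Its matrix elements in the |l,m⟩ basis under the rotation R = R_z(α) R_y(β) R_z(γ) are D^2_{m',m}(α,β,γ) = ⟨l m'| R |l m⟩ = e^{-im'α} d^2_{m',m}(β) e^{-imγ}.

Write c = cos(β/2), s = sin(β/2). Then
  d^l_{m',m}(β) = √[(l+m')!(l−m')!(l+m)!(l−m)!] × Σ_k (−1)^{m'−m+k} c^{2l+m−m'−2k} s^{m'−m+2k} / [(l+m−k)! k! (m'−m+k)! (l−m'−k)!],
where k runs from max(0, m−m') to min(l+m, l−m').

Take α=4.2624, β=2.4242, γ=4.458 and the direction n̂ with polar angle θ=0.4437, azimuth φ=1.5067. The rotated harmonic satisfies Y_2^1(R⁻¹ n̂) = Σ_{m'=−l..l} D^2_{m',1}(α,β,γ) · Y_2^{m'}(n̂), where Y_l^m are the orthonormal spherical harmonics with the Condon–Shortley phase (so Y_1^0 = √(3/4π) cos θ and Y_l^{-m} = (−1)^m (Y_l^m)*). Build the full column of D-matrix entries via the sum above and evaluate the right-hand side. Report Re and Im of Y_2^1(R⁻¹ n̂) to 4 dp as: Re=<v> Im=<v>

Need the full column D^2_{m',1} for m'=−2..2 at α=4.2624, β=2.4242, γ=4.458.
cos(β/2)=0.351054, sin(β/2)=0.936355
d^2_{-2,1}: single k=3 term ⇒ +0.576402;  D = -0.346803-0.460399i
d^2_{-1,1}: k∈[2..3] ⇒ +0.324153 -0.768710 = -0.444557;  D = -0.436080+0.086402i
d^2_{0,1}: k∈[1..2] ⇒ +0.099229 -0.705946 = -0.606717;  D = +0.152683-0.587191i
d^2_{1,1}: k∈[0..1] ⇒ +0.015188 -0.324153 = -0.308965;  D = +0.235436+0.200073i
d^2_{2,1}: single k=0 term ⇒ -0.081020;  D = -0.074096+0.032772i
Y_2^{m'}(θ=0.4437,φ=1.5067) and Σ D·Y over m':
  (-0.3468-0.4604i)·(-0.0706-0.0091i)  (-0.4361+0.0864i)·(+0.0192-0.2989i)  (+0.1527-0.5872i)·(+0.4564+0.0000i)  (+0.2354+0.2001i)·(-0.0192-0.2989i)  (-0.0741+0.0328i)·(-0.0706+0.0091i)
Y_2^1(R⁻¹ n̂) = +0.167663-0.177537i

Re=0.1677 Im=-0.1775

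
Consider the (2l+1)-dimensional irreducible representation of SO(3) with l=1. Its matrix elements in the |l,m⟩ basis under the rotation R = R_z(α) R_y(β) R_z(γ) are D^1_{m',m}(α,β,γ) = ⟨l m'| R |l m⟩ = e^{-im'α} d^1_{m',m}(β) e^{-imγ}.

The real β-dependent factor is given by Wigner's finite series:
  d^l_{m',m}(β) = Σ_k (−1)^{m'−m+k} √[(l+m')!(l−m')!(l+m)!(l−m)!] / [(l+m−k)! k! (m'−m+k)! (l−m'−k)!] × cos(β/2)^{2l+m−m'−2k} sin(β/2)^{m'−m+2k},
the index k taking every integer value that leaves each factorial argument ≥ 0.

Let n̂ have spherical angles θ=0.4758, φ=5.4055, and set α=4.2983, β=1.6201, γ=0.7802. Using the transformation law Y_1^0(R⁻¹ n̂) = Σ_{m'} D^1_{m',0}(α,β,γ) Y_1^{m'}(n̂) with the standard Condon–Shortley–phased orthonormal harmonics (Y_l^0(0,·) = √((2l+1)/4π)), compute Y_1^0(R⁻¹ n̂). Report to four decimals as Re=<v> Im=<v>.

Need the full column D^1_{m',0} for m'=−1..1 at α=4.2983, β=1.6201, γ=0.7802.
cos(β/2)=0.689462, sin(β/2)=0.724322
d^1_{-1,0}: single k=1 term ⇒ +0.706248;  D = -0.284163-0.646558i
d^1_{0,0}: k∈[0..1] ⇒ +0.475358 -0.524642 = -0.049284;  D = -0.049284+0.000000i
d^1_{1,0}: single k=0 term ⇒ -0.706248;  D = +0.284163-0.646558i
Y_1^{m'}(θ=0.4758,φ=5.4055) and Σ D·Y over m':
  (-0.2842-0.6466i)·(+0.1011+0.1217i)  (-0.0493+0.0000i)·(+0.4343+0.0000i)  (+0.2842-0.6466i)·(-0.1011+0.1217i)
Y_1^0(R⁻¹ n̂) = +0.078551+0.000000i

Re=0.0786 Im=0.0000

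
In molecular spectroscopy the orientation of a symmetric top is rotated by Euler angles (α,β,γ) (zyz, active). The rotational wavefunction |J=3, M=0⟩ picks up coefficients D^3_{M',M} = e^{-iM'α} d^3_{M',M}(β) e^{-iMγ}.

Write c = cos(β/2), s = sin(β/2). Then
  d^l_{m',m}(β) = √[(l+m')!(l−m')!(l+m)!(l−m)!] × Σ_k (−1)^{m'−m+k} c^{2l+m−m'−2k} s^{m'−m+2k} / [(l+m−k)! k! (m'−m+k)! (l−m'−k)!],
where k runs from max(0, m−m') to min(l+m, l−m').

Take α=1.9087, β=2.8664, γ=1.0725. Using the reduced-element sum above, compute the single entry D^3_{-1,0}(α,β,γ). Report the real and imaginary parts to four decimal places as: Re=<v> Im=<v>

D^3_{-1,0}(1.9087,2.8664,1.0725) = e^{-i·-1·1.9087}·d^3_{-1,0}(2.8664)·e^{-i·0·1.0725}. Compute d first:
c=cos(2.8664/2)=0.137163, s=sin(2.8664/2)=0.990549; N=√[2·24·6·6]=41.569219
The bounds max(0,m−m')=1 and min(l+m,l−m')=3 give 3 terms
  k=1: (−1)^0·41.5692/(12)·0.1372^5·0.9905^1 = +0.000167
  k=2: (−1)^1·41.5692/(4)·0.1372^3·0.9905^3 = -0.026064
  k=3: (−1)^2·41.5692/(12)·0.1372^1·0.9905^5 = +0.453111
d^3_{-1,0}(2.8664) = +0.000167 -0.026064 +0.453111 = +0.427214
Phases: e^{-i·(-1)·1.9087}=-0.331510+0.943452i, e^{-i·(0)·1.0725}=+1.000000+0.000000i ⇒ D=-0.141626+0.403056i

Re=-0.1416 Im=0.4031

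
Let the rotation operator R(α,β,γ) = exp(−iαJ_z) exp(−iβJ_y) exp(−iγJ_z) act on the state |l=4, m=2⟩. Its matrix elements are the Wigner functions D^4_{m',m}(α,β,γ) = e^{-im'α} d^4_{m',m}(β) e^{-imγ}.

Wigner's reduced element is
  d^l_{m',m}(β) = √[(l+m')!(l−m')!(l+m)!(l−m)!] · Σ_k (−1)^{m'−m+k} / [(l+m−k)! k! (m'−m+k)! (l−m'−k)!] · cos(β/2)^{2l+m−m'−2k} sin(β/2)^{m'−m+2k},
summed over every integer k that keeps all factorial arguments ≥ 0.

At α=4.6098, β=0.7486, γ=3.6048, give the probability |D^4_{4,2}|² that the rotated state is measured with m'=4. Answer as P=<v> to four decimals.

P=0.2115

D^4_{4,2}(4.6098,0.7486,3.6048) = e^{-i·4·4.6098}·d^4_{4,2}(0.7486)·e^{-i·2·3.6048}. Compute d first:
Half-angle: c=0.930764, s=0.365621. N=√(40320·1·720·2)=7619.763776
The bounds max(0,m−m')=0 and min(l+m,l−m')=0 give 1 term
  k=0: (−1)^2·7619.7638/(1440)·0.9308^6·0.3656^2 = +0.459916
d^4_{4,2}(0.7486) = +0.459916
|D^4_{4,2}|² = |d^4_{4,2}(β)|² = (+0.459916)² = 0.211523 (the z-rotation phases have unit modulus)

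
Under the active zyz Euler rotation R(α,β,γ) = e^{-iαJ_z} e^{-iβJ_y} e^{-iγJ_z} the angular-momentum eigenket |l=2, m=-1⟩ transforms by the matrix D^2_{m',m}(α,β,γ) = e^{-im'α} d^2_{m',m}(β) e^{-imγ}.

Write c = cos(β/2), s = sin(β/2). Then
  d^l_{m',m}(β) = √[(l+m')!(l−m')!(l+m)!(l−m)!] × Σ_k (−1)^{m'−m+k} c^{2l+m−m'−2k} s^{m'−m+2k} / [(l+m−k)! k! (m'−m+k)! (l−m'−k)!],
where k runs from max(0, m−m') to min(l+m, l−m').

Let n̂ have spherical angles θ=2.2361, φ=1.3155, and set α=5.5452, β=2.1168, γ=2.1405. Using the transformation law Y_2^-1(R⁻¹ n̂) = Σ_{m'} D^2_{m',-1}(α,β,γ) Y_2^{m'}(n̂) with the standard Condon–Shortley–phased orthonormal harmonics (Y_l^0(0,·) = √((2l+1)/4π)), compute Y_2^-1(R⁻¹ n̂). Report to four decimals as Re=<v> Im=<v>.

Need the full column D^2_{m',-1} for m'=−2..2 at α=5.5452, β=2.1168, γ=2.1405.
cos(β/2)=0.490267, sin(β/2)=0.871572
d^2_{-2,-1}: single k=1 term ⇒ +0.205415;  D = +0.161704+0.126677i
d^2_{-1,-1}: k∈[0..1] ⇒ +0.057774 -0.547764 = -0.489990;  D = -0.082068-0.483069i
d^2_{0,-1}: k∈[0..1] ⇒ -0.251581 +0.795094 = +0.543513;  D = -0.293162+0.457671i
d^2_{1,-1}: k∈[0..1] ⇒ +0.547764 -0.577050 = -0.029286;  D = +0.028278-0.007617i
d^2_{2,-1}: single k=0 term ⇒ -0.649192;  D = +0.577358+0.296830i
Y_2^{m'}(θ=2.2361,φ=1.3155) and Σ D·Y over m':
  (+0.1617+0.1267i)·(-0.2086-0.1168i)  (-0.0821-0.4831i)·(-0.0947+0.3630i)  (-0.2932+0.4577i)·(+0.0452+0.0000i)  (+0.0283-0.0076i)·(+0.0947+0.3630i)  (+0.5774+0.2968i)·(-0.2086+0.1168i)
Y_2^-1(R⁻¹ n̂) = +0.001309+0.006412i

Re=0.0013 Im=0.0064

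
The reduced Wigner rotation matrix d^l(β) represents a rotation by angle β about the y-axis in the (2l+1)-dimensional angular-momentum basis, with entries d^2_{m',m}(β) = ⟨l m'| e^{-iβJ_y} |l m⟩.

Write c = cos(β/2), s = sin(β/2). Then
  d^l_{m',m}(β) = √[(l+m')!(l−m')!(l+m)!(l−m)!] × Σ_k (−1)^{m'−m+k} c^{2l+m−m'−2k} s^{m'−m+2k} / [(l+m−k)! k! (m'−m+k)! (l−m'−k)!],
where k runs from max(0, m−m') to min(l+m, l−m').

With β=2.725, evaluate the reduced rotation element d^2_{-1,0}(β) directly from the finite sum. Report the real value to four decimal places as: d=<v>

d=-0.4532

d^2_{-1,0}(β=2.725) via Wigner's sum:
With c≡cos(β/2)=0.206793 and s≡sin(β/2)=0.978385, N=[1·6·2·2]^{1/2}=4.898979
The bounds max(0,m−m')=1 and min(l+m,l−m')=2 give 2 terms
  k=1: (−1)^0·4.8990/(2)·0.2068^3·0.9784^1 = +0.021193
  k=2: (−1)^1·4.8990/(2)·0.2068^1·0.9784^3 = -0.474396
d^2_{-1,0}(2.725) = +0.021193 -0.474396 = -0.453203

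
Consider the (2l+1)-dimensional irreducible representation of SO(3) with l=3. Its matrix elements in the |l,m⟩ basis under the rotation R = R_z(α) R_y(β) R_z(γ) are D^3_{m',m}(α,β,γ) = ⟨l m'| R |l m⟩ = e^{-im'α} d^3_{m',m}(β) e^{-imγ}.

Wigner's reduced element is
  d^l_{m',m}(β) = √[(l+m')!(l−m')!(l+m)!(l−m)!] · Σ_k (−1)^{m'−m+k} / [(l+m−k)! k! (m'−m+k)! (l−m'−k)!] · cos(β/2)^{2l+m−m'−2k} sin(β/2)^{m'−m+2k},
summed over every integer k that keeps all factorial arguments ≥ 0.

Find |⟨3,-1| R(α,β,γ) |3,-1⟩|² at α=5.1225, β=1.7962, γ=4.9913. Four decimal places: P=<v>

D^3_{-1,-1}(5.1225,1.7962,4.9913) = e^{-i·-1·5.1225}·d^3_{-1,-1}(1.7962)·e^{-i·-1·4.9913}. Compute d first:
c=cos(1.7962/2)=0.623097, s=sin(1.7962/2)=0.782144; N=√[2·24·2·24]=48.000000
k∈{0,1,2} keeps every argument non-negative
  k=0: (−1)^0·48.0000/(48)·0.6231^6·0.7821^0 = +0.058524
  k=1: (−1)^1·48.0000/(6)·0.6231^4·0.7821^2 = -0.737712
  k=2: (−1)^2·48.0000/(8)·0.6231^2·0.7821^4 = +0.871788
d^3_{-1,-1}(1.7962) = +0.058524 -0.737712 +0.871788 = +0.192599
|D^3_{-1,-1}|² = |d^3_{-1,-1}(β)|² = (+0.192599)² = 0.037094 (the z-rotation phases have unit modulus)

P=0.0371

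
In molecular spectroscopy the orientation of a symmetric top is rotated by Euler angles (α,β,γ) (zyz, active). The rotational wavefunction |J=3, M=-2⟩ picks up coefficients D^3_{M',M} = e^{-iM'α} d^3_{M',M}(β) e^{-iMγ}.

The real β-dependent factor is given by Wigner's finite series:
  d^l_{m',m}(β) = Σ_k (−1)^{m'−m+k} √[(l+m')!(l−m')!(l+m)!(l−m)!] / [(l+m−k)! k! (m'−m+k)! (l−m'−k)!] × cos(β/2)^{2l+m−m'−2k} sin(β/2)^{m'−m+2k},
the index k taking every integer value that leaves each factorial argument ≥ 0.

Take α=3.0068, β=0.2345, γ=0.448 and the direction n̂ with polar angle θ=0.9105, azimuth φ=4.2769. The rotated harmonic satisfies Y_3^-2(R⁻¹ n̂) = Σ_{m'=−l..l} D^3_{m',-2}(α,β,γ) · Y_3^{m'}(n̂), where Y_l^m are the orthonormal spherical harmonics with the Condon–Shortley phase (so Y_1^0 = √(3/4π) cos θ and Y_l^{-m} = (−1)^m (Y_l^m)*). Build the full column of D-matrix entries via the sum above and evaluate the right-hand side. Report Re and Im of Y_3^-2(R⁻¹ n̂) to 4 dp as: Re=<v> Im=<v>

Need the full column D^3_{m',-2} for m'=−3..3 at α=3.0068, β=0.2345, γ=0.448.
cos(β/2)=0.993134, sin(β/2)=0.116982
d^3_{-3,-2}: single k=1 term ⇒ +0.276842;  D = -0.244055-0.130685i
d^3_{-2,-2}: k∈[0..1] ⇒ +0.959505 -0.066564 = +0.892942;  D = +0.723403+0.523482i
d^3_{-1,-2}: k∈[0..1] ⇒ -0.357402 +0.009918 = -0.347484;  D = +0.251580+0.239693i
d^3_{0,-2}: k∈[0..1] ⇒ +0.072917 -0.001012 = +0.071905;  D = +0.044922+0.056146i
d^3_{1,-2}: k∈[0..1] ⇒ -0.009918 +0.000069 = -0.009849;  D = +0.005064+0.008447i
d^3_{2,-2}: k∈[0..1] ⇒ +0.000924 -0.000003 = +0.000921;  D = +0.000363+0.000846i
d^3_{3,-2}: single k=0 term ⇒ -0.000053;  D = +0.000014+0.000051i
Y_3^{m'}(θ=0.9105,φ=4.2769) and Σ D·Y over m':
  (-0.2441-0.1307i)·(+0.1984-0.0537i)  (+0.7234+0.5235i)·(-0.2518-0.2991i)  (+0.2516+0.2397i)·(-0.0949+0.2039i)  (+0.0449+0.0561i)·(-0.2561+0.0000i)  (+0.0051+0.0084i)·(+0.0949+0.2039i)  (+0.0004+0.0008i)·(-0.2518+0.2991i)  (+0.0000+0.0001i)·(-0.1984-0.0537i)
Y_3^-2(R⁻¹ n̂) = -0.166879-0.345149i

Re=-0.1669 Im=-0.3451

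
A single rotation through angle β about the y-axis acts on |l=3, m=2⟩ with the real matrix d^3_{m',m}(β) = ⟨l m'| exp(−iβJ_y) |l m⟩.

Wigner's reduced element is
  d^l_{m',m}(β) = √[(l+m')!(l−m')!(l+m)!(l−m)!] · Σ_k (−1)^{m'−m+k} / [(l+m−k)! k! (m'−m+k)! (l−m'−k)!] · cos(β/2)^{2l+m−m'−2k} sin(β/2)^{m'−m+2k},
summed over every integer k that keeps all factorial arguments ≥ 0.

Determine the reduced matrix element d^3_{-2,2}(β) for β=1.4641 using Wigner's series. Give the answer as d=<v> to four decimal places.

d^3_{-2,2}(β=1.4641) via Wigner's sum:
With c≡cos(β/2)=0.743806 and s≡sin(β/2)=0.668396, N=[1·120·120·1]^{1/2}=120.000000
k∈{4,5} keeps every argument non-negative
  k=4: (−1)^0·120.0000/(24)·0.7438^2·0.6684^4 = +0.552108
  k=5: (−1)^1·120.0000/(120)·0.7438^0·0.6684^6 = -0.089167
d^3_{-2,2}(1.4641) = +0.552108 -0.089167 = +0.462941

d=0.4629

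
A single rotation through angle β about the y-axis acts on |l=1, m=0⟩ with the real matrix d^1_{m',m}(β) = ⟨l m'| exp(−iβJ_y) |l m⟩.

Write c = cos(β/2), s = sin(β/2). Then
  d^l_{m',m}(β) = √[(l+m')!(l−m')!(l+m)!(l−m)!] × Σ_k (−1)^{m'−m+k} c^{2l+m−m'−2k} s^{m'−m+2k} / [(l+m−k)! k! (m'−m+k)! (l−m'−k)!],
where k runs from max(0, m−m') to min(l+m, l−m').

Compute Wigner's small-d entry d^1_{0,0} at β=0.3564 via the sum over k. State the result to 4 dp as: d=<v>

d=0.9372

d^1_{0,0}(β=0.3564) via Wigner's sum:
With c≡cos(β/2)=0.984164 and s≡sin(β/2)=0.177258, N=[1·1·1·1]^{1/2}=1.000000
Admissible k: 0..1 (factorial args all ≥0)
  k=0: (−1)^0·1.0000/(1)·0.9842^2·0.1773^0 = +0.968579
  k=1: (−1)^1·1.0000/(1)·0.9842^0·0.1773^2 = -0.031421
d^1_{0,0}(0.3564) = +0.968579 -0.031421 = +0.937159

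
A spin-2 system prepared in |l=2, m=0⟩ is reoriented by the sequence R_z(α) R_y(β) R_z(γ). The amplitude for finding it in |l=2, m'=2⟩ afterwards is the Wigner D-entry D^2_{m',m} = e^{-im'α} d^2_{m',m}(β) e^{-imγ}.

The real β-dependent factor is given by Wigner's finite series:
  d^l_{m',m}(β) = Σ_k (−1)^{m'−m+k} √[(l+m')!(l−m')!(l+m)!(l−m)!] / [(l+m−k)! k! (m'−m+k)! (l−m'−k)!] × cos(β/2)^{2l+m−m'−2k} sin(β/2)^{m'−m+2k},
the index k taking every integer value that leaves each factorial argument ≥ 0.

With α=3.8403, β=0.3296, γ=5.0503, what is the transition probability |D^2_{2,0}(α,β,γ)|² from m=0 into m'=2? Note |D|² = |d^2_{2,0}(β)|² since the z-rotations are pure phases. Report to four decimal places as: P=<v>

D^2_{2,0}(3.8403,0.3296,5.0503) = e^{-i·2·3.8403}·d^2_{2,0}(0.3296)·e^{-i·0·5.0503}. Compute d first:
With c≡cos(β/2)=0.986451 and s≡sin(β/2)=0.164055, N=[24·1·2·2]^{1/2}=9.797959
The bounds max(0,m−m')=0 and min(l+m,l−m')=0 give 1 term
  k=0: (−1)^2·9.7980/(4)·0.9865^2·0.1641^2 = +0.064151
d^2_{2,0}(0.3296) = +0.064151
|D^2_{2,0}|² = |d^2_{2,0}(β)|² = (+0.064151)² = 0.004115 (the z-rotation phases have unit modulus)

P=0.0041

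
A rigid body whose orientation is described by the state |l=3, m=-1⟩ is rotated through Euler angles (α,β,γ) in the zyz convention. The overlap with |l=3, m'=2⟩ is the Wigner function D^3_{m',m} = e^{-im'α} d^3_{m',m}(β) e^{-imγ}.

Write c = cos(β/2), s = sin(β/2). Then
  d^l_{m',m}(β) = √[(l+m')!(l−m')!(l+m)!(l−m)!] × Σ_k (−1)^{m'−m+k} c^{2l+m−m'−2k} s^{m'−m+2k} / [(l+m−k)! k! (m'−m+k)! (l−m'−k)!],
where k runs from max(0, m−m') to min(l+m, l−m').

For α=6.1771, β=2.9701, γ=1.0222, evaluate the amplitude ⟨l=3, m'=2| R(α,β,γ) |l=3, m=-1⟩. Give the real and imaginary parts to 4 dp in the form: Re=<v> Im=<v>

First d^3_{2,-1}(β=2.9701), then the phase factors e^{-i(2)α} and e^{-i(-1)γ}:
With c≡cos(β/2)=0.085641 and s≡sin(β/2)=0.996326, N=[120·1·2·24]^{1/2}=75.894664
k∈{0,1} keeps every argument non-negative
  k=0: (−1)^3·75.8947/(12)·0.0856^3·0.9963^3 = -0.003929
  k=1: (−1)^4·75.8947/(24)·0.0856^1·0.9963^5 = +0.265883
d^3_{2,-1}(2.9701) = -0.003929 +0.265883 = +0.261954
Attach z-rotation phases: D = e^{-i(2)(6.1771)}·(+0.261954)·e^{-i(-1)(1.0222)} = +0.086475+0.247269i

Re=0.0865 Im=0.2473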